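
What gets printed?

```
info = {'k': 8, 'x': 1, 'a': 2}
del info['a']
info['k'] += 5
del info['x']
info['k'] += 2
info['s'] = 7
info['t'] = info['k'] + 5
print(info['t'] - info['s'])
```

13

del 'a' → {'k': 8, 'x': 1}
info['k'] = 8+5 = 13 → {'k': 13, 'x': 1}
del 'x' → {'k': 13}
info['k'] = 13+2 = 15 → {'k': 15}
info['s'] = 7 → {'k': 15, 's': 7}
info['t'] = info['k']+5 = 20 → {'k': 15, 's': 7, 't': 20}
info['t']-info['s'] = 20-7 = 13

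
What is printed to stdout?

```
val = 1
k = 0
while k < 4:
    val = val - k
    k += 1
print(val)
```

-5

k=0: val = 1-0 = 1
k=1: val = 1-1 = 0
k=2: val = 0-2 = -2
k=3: val = (-2)-3 = -5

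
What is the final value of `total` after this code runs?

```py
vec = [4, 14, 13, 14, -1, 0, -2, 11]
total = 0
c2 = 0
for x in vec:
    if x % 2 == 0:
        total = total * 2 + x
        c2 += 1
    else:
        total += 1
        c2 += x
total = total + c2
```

271

x=4: even, total = 0*2+4 = 4; c2=1
x=14: even, total = 4*2+14 = 22; c2=2
x=13: not even, total = 22+1 = 23; c2=15
x=14: even, total = 23*2+14 = 60; c2=16
x=-1: not even, total = 60+1 = 61; c2=15
x=0: even, total = 61*2+0 = 122; c2=16
x=-2: even, total = 122*2+(-2) = 242; c2=17
x=11: not even, total = 242+1 = 243; c2=28
total+c2 = 243+28 = 271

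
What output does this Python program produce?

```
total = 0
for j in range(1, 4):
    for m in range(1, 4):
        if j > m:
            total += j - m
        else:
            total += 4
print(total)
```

28

j=1,m=1: not 1>1, total = 0+4 = 4
j=1,m=2: not 1>2, total = 4+4 = 8
j=1,m=3: not 1>3, total = 8+4 = 12
j=2,m=1: 2>1, total = 12+1 = 13
j=2,m=2: not 2>2, total = 13+4 = 17
j=2,m=3: not 2>3, total = 17+4 = 21
j=3,m=1: 3>1, total = 21+2 = 23
j=3,m=2: 3>2, total = 23+1 = 24
j=3,m=3: not 3>3, total = 24+4 = 28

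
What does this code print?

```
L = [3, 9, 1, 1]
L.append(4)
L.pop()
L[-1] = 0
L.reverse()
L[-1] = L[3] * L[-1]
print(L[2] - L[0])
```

9

append 4 → [3, 9, 1, 1, 4]
pop() removes 4 → [3, 9, 1, 1]
L[-1] = 0 → [3, 9, 1, 0]
reverse → [0, 1, 9, 3]
L[-1] = L[3]*L[-1] = 3*3 = 9 → [0, 1, 9, 9]
L[2]-L[0] = 9-0 = 9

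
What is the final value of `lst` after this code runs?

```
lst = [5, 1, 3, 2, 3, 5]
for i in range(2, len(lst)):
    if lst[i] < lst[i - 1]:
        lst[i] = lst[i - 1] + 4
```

[5, 1, 3, 7, 11, 15]

i=2: 3>=1, unchanged → [5, 1, 3, 2, 3, 5]
i=3: 2<3, lst[3] = 3+4 = 7 → [5, 1, 3, 7, 3, 5]
i=4: 3<7, lst[4] = 7+4 = 11 → [5, 1, 3, 7, 11, 5]
i=5: 5<11, lst[5] = 11+4 = 15 → [5, 1, 3, 7, 11, 15]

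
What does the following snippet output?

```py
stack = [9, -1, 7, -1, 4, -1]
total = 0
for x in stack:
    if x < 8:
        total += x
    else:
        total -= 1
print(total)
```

7

x=9: not <8, total = 0-1 = -1
x=-1: <8, total = (-1)+(-1) = -2
x=7: <8, total = (-2)+7 = 5
x=-1: <8, total = 5+(-1) = 4
x=4: <8, total = 4+4 = 8
x=-1: <8, total = 8+(-1) = 7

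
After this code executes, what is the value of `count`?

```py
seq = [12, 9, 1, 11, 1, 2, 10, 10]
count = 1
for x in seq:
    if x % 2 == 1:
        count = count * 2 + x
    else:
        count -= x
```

-99

x=12: not odd, count = 1-12 = -11
x=9: odd, count = (-11)*2+9 = -13
x=1: odd, count = (-13)*2+1 = -25
x=11: odd, count = (-25)*2+11 = -39
x=1: odd, count = (-39)*2+1 = -77
x=2: not odd, count = (-77)-2 = -79
x=10: not odd, count = (-79)-10 = -89
x=10: not odd, count = (-89)-10 = -99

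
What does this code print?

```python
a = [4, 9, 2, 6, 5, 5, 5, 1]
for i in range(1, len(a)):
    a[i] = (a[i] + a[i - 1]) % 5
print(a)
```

[4, 3, 0, 1, 1, 1, 1, 2]

i=1: a[1] = (9+4)%5 = 3 → [4, 3, 2, 6, 5, 5, 5, 1]
i=2: a[2] = (2+3)%5 = 0 → [4, 3, 0, 6, 5, 5, 5, 1]
i=3: a[3] = (6+0)%5 = 1 → [4, 3, 0, 1, 5, 5, 5, 1]
i=4: a[4] = (5+1)%5 = 1 → [4, 3, 0, 1, 1, 5, 5, 1]
i=5: a[5] = (5+1)%5 = 1 → [4, 3, 0, 1, 1, 1, 5, 1]
i=6: a[6] = (5+1)%5 = 1 → [4, 3, 0, 1, 1, 1, 1, 1]
i=7: a[7] = (1+1)%5 = 2 → [4, 3, 0, 1, 1, 1, 1, 2]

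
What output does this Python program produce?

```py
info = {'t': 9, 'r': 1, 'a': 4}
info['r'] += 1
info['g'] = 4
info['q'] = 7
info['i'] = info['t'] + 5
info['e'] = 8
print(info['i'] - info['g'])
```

info['r'] = 1+1 = 2 → {'t': 9, 'r': 2, 'a': 4}
info['g'] = 4 → {'t': 9, 'r': 2, 'a': 4, 'g': 4}
info['q'] = 7 → {'t': 9, 'r': 2, 'a': 4, 'g': 4, 'q': 7}
info['i'] = info['t']+5 = 14 → {'t': 9, 'r': 2, 'a': 4, 'g': 4, 'q': 7, 'i': 14}
info['e'] = 8 → {'t': 9, 'r': 2, 'a': 4, 'g': 4, 'q': 7, 'i': 14, 'e': 8}
info['i']-info['g'] = 14-4 = 10

10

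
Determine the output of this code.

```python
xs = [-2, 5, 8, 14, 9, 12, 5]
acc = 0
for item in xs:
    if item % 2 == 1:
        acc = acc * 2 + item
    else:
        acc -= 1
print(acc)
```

item=-2: not odd, acc = 0-1 = -1
item=5: odd, acc = (-1)*2+5 = 3
item=8: not odd, acc = 3-1 = 2
item=14: not odd, acc = 2-1 = 1
item=9: odd, acc = 1*2+9 = 11
item=12: not odd, acc = 11-1 = 10
item=5: odd, acc = 10*2+5 = 25

25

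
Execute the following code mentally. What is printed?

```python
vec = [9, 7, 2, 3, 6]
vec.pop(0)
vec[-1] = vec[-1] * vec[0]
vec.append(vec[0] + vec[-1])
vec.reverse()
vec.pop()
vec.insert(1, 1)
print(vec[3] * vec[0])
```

147

pop(0) removes 9 → [7, 2, 3, 6]
vec[-1] = vec[-1]*vec[0] = 6*7 = 42 → [7, 2, 3, 42]
append vec[0]+vec[-1] = 7+42 = 49 → [7, 2, 3, 42, 49]
reverse → [49, 42, 3, 2, 7]
pop() removes 7 → [49, 42, 3, 2]
insert 1 at 1 → [49, 1, 42, 3, 2]
vec[3]*vec[0] = 3*49 = 147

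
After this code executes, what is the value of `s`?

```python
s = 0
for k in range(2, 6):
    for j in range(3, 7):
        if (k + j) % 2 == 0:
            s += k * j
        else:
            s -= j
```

k=2,j=3: odd sum, s = 0-3 = -3
k=2,j=4: even sum, s = (-3)+8 = 5
k=2,j=5: odd sum, s = 5-5 = 0
k=2,j=6: even sum, s = 0+12 = 12
k=3,j=3: even sum, s = 12+9 = 21
k=3,j=4: odd sum, s = 21-4 = 17
k=3,j=5: even sum, s = 17+15 = 32
k=3,j=6: odd sum, s = 32-6 = 26
k=4,j=3: odd sum, s = 26-3 = 23
k=4,j=4: even sum, s = 23+16 = 39
k=4,j=5: odd sum, s = 39-5 = 34
k=4,j=6: even sum, s = 34+24 = 58
k=5,j=3: even sum, s = 58+15 = 73
k=5,j=4: odd sum, s = 73-4 = 69
k=5,j=5: even sum, s = 69+25 = 94
k=5,j=6: odd sum, s = 94-6 = 88

88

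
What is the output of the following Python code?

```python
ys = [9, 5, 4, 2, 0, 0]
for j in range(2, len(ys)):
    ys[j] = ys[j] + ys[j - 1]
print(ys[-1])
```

j=2: ys[2] = 4+5 = 9 → [9, 5, 9, 2, 0, 0]
j=3: ys[3] = 2+9 = 11 → [9, 5, 9, 11, 0, 0]
j=4: ys[4] = 0+11 = 11 → [9, 5, 9, 11, 11, 0]
j=5: ys[5] = 0+11 = 11 → [9, 5, 9, 11, 11, 11]

11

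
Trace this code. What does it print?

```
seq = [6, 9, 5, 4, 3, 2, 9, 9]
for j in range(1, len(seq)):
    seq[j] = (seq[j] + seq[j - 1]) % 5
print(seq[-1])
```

j=1: seq[1] = (9+6)%5 = 0 → [6, 0, 5, 4, 3, 2, 9, 9]
j=2: seq[2] = (5+0)%5 = 0 → [6, 0, 0, 4, 3, 2, 9, 9]
j=3: seq[3] = (4+0)%5 = 4 → [6, 0, 0, 4, 3, 2, 9, 9]
j=4: seq[4] = (3+4)%5 = 2 → [6, 0, 0, 4, 2, 2, 9, 9]
j=5: seq[5] = (2+2)%5 = 4 → [6, 0, 0, 4, 2, 4, 9, 9]
j=6: seq[6] = (9+4)%5 = 3 → [6, 0, 0, 4, 2, 4, 3, 9]
j=7: seq[7] = (9+3)%5 = 2 → [6, 0, 0, 4, 2, 4, 3, 2]

2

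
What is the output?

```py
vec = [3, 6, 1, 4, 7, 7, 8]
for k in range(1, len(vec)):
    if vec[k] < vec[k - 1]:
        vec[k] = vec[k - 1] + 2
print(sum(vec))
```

69

k=1: 6>=3, unchanged → [3, 6, 1, 4, 7, 7, 8]
k=2: 1<6, vec[2] = 6+2 = 8 → [3, 6, 8, 4, 7, 7, 8]
k=3: 4<8, vec[3] = 8+2 = 10 → [3, 6, 8, 10, 7, 7, 8]
k=4: 7<10, vec[4] = 10+2 = 12 → [3, 6, 8, 10, 12, 7, 8]
k=5: 7<12, vec[5] = 12+2 = 14 → [3, 6, 8, 10, 12, 14, 8]
k=6: 8<14, vec[6] = 14+2 = 16 → [3, 6, 8, 10, 12, 14, 16]
sum = 69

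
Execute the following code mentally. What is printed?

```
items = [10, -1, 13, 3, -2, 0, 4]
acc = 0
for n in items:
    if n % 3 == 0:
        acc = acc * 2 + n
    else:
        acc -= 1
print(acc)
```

-9

n=10: not %3==0, acc = 0-1 = -1
n=-1: not %3==0, acc = (-1)-1 = -2
n=13: not %3==0, acc = (-2)-1 = -3
n=3: %3==0, acc = (-3)*2+3 = -3
n=-2: not %3==0, acc = (-3)-1 = -4
n=0: %3==0, acc = (-4)*2+0 = -8
n=4: not %3==0, acc = (-8)-1 = -9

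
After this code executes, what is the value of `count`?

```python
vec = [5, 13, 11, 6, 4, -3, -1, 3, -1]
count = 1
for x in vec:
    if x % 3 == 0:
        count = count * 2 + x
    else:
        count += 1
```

x=5: not %3==0, count = 1+1 = 2
x=13: not %3==0, count = 2+1 = 3
x=11: not %3==0, count = 3+1 = 4
x=6: %3==0, count = 4*2+6 = 14
x=4: not %3==0, count = 14+1 = 15
x=-3: %3==0, count = 15*2+(-3) = 27
x=-1: not %3==0, count = 27+1 = 28
x=3: %3==0, count = 28*2+3 = 59
x=-1: not %3==0, count = 59+1 = 60

60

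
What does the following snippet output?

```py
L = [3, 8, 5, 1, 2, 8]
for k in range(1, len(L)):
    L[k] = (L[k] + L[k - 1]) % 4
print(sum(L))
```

k=1: L[1] = (8+3)%4 = 3 → [3, 3, 5, 1, 2, 8]
k=2: L[2] = (5+3)%4 = 0 → [3, 3, 0, 1, 2, 8]
k=3: L[3] = (1+0)%4 = 1 → [3, 3, 0, 1, 2, 8]
k=4: L[4] = (2+1)%4 = 3 → [3, 3, 0, 1, 3, 8]
k=5: L[5] = (8+3)%4 = 3 → [3, 3, 0, 1, 3, 3]
sum = 13

13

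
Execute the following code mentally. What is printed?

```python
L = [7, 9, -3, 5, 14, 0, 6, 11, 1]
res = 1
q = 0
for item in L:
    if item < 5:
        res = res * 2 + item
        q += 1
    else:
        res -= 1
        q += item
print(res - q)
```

item=7: not <5, res = 1-1 = 0; q=7
item=9: not <5, res = 0-1 = -1; q=16
item=-3: <5, res = (-1)*2+(-3) = -5; q=17
item=5: not <5, res = (-5)-1 = -6; q=22
item=14: not <5, res = (-6)-1 = -7; q=36
item=0: <5, res = (-7)*2+0 = -14; q=37
item=6: not <5, res = (-14)-1 = -15; q=43
item=11: not <5, res = (-15)-1 = -16; q=54
item=1: <5, res = (-16)*2+1 = -31; q=55
res-q = (-31)-55 = -86

-86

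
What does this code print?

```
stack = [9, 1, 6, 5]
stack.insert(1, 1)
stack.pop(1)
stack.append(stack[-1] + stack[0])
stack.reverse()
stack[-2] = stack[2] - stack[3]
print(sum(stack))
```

39

insert 1 at 1 → [9, 1, 1, 6, 5]
pop(1) removes 1 → [9, 1, 6, 5]
append stack[-1]+stack[0] = 5+9 = 14 → [9, 1, 6, 5, 14]
reverse → [14, 5, 6, 1, 9]
stack[-2] = stack[2]-stack[3] = 6-1 = 5 → [14, 5, 6, 5, 9]
sum = 39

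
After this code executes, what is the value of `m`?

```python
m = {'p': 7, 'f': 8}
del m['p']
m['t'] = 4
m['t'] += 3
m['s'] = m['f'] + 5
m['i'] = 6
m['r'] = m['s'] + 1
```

del 'p' → {'f': 8}
m['t'] = 4 → {'f': 8, 't': 4}
m['t'] = 4+3 = 7 → {'f': 8, 't': 7}
m['s'] = m['f']+5 = 13 → {'f': 8, 't': 7, 's': 13}
m['i'] = 6 → {'f': 8, 't': 7, 's': 13, 'i': 6}
m['r'] = m['s']+1 = 14 → {'f': 8, 't': 7, 's': 13, 'i': 6, 'r': 14}

{'f': 8, 't': 7, 's': 13, 'i': 6, 'r': 14}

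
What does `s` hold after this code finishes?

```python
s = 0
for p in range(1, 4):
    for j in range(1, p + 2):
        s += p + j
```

p=1,j=1: s = 0+2 = 2
p=1,j=2: s = 2+3 = 5
p=2,j=1: s = 5+3 = 8
p=2,j=2: s = 8+4 = 12
p=2,j=3: s = 12+5 = 17
p=3,j=1: s = 17+4 = 21
p=3,j=2: s = 21+5 = 26
p=3,j=3: s = 26+6 = 32
p=3,j=4: s = 32+7 = 39

39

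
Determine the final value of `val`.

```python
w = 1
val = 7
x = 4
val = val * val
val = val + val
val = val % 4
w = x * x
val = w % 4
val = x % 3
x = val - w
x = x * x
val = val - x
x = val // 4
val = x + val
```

-280

val = 7*7 = 49
val = 49+49 = 98
val = 98%4 = 2
w = 4*4 = 16
val = 16%4 = 0
val = 4%3 = 1
x = 1-16 = -15
x = (-15)*(-15) = 225
val = 1-225 = -224
x = (-224)//4 = -56
val = (-56)+(-224) = -280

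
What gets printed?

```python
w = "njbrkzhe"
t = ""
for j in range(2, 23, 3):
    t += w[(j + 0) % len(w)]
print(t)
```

bznrhjk

j=2: add w[2]='b' → 'b'
j=5: add w[5]='z' → 'bz'
j=8: add w[0]='n' → 'bzn'
j=11: add w[3]='r' → 'bznr'
j=14: add w[6]='h' → 'bznrh'
j=17: add w[1]='j' → 'bznrhj'
j=20: add w[4]='k' → 'bznrhjk'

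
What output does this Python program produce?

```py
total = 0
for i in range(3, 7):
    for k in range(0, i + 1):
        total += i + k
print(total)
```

156

i=3,k=0: total = 0+3 = 3
i=3,k=1: total = 3+4 = 7
i=3,k=2: total = 7+5 = 12
i=3,k=3: total = 12+6 = 18
i=4,k=0: total = 18+4 = 22
i=4,k=1: total = 22+5 = 27
i=4,k=2: total = 27+6 = 33
i=4,k=3: total = 33+7 = 40
i=4,k=4: total = 40+8 = 48
i=5,k=0: total = 48+5 = 53
i=5,k=1: total = 53+6 = 59
i=5,k=2: total = 59+7 = 66
i=5,k=3: total = 66+8 = 74
i=5,k=4: total = 74+9 = 83
i=5,k=5: total = 83+10 = 93
i=6,k=0: total = 93+6 = 99
i=6,k=1: total = 99+7 = 106
i=6,k=2: total = 106+8 = 114
i=6,k=3: total = 114+9 = 123
i=6,k=4: total = 123+10 = 133
i=6,k=5: total = 133+11 = 144
i=6,k=6: total = 144+12 = 156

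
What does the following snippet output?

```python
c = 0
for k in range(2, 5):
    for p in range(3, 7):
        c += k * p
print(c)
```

162

k=2,p=3: c = 0+6 = 6
k=2,p=4: c = 6+8 = 14
k=2,p=5: c = 14+10 = 24
k=2,p=6: c = 24+12 = 36
k=3,p=3: c = 36+9 = 45
k=3,p=4: c = 45+12 = 57
k=3,p=5: c = 57+15 = 72
k=3,p=6: c = 72+18 = 90
k=4,p=3: c = 90+12 = 102
k=4,p=4: c = 102+16 = 118
k=4,p=5: c = 118+20 = 138
k=4,p=6: c = 138+24 = 162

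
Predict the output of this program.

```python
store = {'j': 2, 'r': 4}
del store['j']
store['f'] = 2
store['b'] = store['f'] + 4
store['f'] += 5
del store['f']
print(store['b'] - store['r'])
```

del 'j' → {'r': 4}
store['f'] = 2 → {'r': 4, 'f': 2}
store['b'] = store['f']+4 = 6 → {'r': 4, 'f': 2, 'b': 6}
store['f'] = 2+5 = 7 → {'r': 4, 'f': 7, 'b': 6}
del 'f' → {'r': 4, 'b': 6}
store['b']-store['r'] = 6-4 = 2

2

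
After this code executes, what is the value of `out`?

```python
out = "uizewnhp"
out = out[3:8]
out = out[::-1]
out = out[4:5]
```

'e'

slice [3:8] → 'ewnhp'
reverse → 'phnwe'
slice [4:5] → 'e'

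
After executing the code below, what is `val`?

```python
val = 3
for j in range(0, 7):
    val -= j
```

j=0: val = 3-0 = 3
j=1: val = 3-1 = 2
j=2: val = 2-2 = 0
j=3: val = 0-3 = -3
j=4: val = (-3)-4 = -7
j=5: val = (-7)-5 = -12
j=6: val = (-12)-6 = -18

-18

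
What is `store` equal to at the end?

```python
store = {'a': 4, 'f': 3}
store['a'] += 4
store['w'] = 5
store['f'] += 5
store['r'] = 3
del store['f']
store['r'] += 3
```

{'a': 8, 'w': 5, 'r': 6}

store['a'] = 4+4 = 8 → {'a': 8, 'f': 3}
store['w'] = 5 → {'a': 8, 'f': 3, 'w': 5}
store['f'] = 3+5 = 8 → {'a': 8, 'f': 8, 'w': 5}
store['r'] = 3 → {'a': 8, 'f': 8, 'w': 5, 'r': 3}
del 'f' → {'a': 8, 'w': 5, 'r': 3}
store['r'] = 3+3 = 6 → {'a': 8, 'w': 5, 'r': 6}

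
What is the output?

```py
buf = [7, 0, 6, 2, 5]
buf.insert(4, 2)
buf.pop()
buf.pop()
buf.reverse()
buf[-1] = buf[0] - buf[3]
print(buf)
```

insert 2 at 4 → [7, 0, 6, 2, 2, 5]
pop() removes 5 → [7, 0, 6, 2, 2]
pop() removes 2 → [7, 0, 6, 2]
reverse → [2, 6, 0, 7]
buf[-1] = buf[0]-buf[3] = 2-7 = -5 → [2, 6, 0, -5]

[2, 6, 0, -5]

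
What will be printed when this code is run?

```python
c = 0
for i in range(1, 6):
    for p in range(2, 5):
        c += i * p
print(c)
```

i=1,p=2: c = 0+2 = 2
i=1,p=3: c = 2+3 = 5
i=1,p=4: c = 5+4 = 9
i=2,p=2: c = 9+4 = 13
i=2,p=3: c = 13+6 = 19
i=2,p=4: c = 19+8 = 27
i=3,p=2: c = 27+6 = 33
i=3,p=3: c = 33+9 = 42
i=3,p=4: c = 42+12 = 54
i=4,p=2: c = 54+8 = 62
i=4,p=3: c = 62+12 = 74
i=4,p=4: c = 74+16 = 90
i=5,p=2: c = 90+10 = 100
i=5,p=3: c = 100+15 = 115
i=5,p=4: c = 115+20 = 135

135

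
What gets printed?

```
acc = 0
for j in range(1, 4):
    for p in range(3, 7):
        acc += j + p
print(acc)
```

78

j=1,p=3: acc = 0+4 = 4
j=1,p=4: acc = 4+5 = 9
j=1,p=5: acc = 9+6 = 15
j=1,p=6: acc = 15+7 = 22
j=2,p=3: acc = 22+5 = 27
j=2,p=4: acc = 27+6 = 33
j=2,p=5: acc = 33+7 = 40
j=2,p=6: acc = 40+8 = 48
j=3,p=3: acc = 48+6 = 54
j=3,p=4: acc = 54+7 = 61
j=3,p=5: acc = 61+8 = 69
j=3,p=6: acc = 69+9 = 78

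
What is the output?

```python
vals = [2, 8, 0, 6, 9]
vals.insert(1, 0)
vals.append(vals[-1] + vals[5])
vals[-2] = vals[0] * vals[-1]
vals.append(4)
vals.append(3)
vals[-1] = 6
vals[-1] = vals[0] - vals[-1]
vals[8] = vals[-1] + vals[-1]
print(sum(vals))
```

insert 0 at 1 → [2, 0, 8, 0, 6, 9]
append vals[-1]+vals[5] = 9+9 = 18 → [2, 0, 8, 0, 6, 9, 18]
vals[-2] = vals[0]*vals[-1] = 2*18 = 36 → [2, 0, 8, 0, 6, 36, 18]
append 4 → [2, 0, 8, 0, 6, 36, 18, 4]
append 3 → [2, 0, 8, 0, 6, 36, 18, 4, 3]
vals[-1] = 6 → [2, 0, 8, 0, 6, 36, 18, 4, 6]
vals[-1] = vals[0]-vals[-1] = 2-6 = -4 → [2, 0, 8, 0, 6, 36, 18, 4, -4]
vals[8] = vals[-1]+vals[-1] = (-4)+(-4) = -8 → [2, 0, 8, 0, 6, 36, 18, 4, -8]
sum = 66

66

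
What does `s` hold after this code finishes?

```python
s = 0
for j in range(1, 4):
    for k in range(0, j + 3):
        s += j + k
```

63

j=1,k=0: s = 0+1 = 1
j=1,k=1: s = 1+2 = 3
j=1,k=2: s = 3+3 = 6
j=1,k=3: s = 6+4 = 10
j=2,k=0: s = 10+2 = 12
j=2,k=1: s = 12+3 = 15
j=2,k=2: s = 15+4 = 19
j=2,k=3: s = 19+5 = 24
j=2,k=4: s = 24+6 = 30
j=3,k=0: s = 30+3 = 33
j=3,k=1: s = 33+4 = 37
j=3,k=2: s = 37+5 = 42
j=3,k=3: s = 42+6 = 48
j=3,k=4: s = 48+7 = 55
j=3,k=5: s = 55+8 = 63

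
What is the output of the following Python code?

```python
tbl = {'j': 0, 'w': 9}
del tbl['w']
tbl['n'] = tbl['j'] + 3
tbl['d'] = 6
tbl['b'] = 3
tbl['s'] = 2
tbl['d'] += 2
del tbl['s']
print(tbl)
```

del 'w' → {'j': 0}
tbl['n'] = tbl['j']+3 = 3 → {'j': 0, 'n': 3}
tbl['d'] = 6 → {'j': 0, 'n': 3, 'd': 6}
tbl['b'] = 3 → {'j': 0, 'n': 3, 'd': 6, 'b': 3}
tbl['s'] = 2 → {'j': 0, 'n': 3, 'd': 6, 'b': 3, 's': 2}
tbl['d'] = 6+2 = 8 → {'j': 0, 'n': 3, 'd': 8, 'b': 3, 's': 2}
del 's' → {'j': 0, 'n': 3, 'd': 8, 'b': 3}

{'j': 0, 'n': 3, 'd': 8, 'b': 3}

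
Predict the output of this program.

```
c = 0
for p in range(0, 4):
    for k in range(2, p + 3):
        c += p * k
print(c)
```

p=0,k=2: c = 0+0 = 0
p=1,k=2: c = 0+2 = 2
p=1,k=3: c = 2+3 = 5
p=2,k=2: c = 5+4 = 9
p=2,k=3: c = 9+6 = 15
p=2,k=4: c = 15+8 = 23
p=3,k=2: c = 23+6 = 29
p=3,k=3: c = 29+9 = 38
p=3,k=4: c = 38+12 = 50
p=3,k=5: c = 50+15 = 65

65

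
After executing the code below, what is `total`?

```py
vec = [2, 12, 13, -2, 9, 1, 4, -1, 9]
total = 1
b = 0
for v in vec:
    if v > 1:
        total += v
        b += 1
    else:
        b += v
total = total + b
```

v=2: >1, total = 1+2 = 3; b=1
v=12: >1, total = 3+12 = 15; b=2
v=13: >1, total = 15+13 = 28; b=3
v=-2: not >1; b=1
v=9: >1, total = 28+9 = 37; b=2
v=1: not >1; b=3
v=4: >1, total = 37+4 = 41; b=4
v=-1: not >1; b=3
v=9: >1, total = 41+9 = 50; b=4
total+b = 50+4 = 54

54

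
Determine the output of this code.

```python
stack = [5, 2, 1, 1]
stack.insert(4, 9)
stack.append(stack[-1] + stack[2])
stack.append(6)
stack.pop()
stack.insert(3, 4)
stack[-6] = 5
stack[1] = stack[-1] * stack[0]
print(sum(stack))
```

80

insert 9 at 4 → [5, 2, 1, 1, 9]
append stack[-1]+stack[2] = 9+1 = 10 → [5, 2, 1, 1, 9, 10]
append 6 → [5, 2, 1, 1, 9, 10, 6]
pop() removes 6 → [5, 2, 1, 1, 9, 10]
insert 4 at 3 → [5, 2, 1, 4, 1, 9, 10]
stack[-6] = 5 → [5, 5, 1, 4, 1, 9, 10]
stack[1] = stack[-1]*stack[0] = 10*5 = 50 → [5, 50, 1, 4, 1, 9, 10]
sum = 80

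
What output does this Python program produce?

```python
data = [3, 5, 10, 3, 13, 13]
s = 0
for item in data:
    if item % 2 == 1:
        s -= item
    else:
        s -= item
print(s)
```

-47

item=3: odd, s = 0-3 = -3
item=5: odd, s = (-3)-5 = -8
item=10: not odd, s = (-8)-10 = -18
item=3: odd, s = (-18)-3 = -21
item=13: odd, s = (-21)-13 = -34
item=13: odd, s = (-34)-13 = -47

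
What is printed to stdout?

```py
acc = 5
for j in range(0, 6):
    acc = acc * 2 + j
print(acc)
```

377

j=0: acc = 5*2+0 = 10
j=1: acc = 10*2+1 = 21
j=2: acc = 21*2+2 = 44
j=3: acc = 44*2+3 = 91
j=4: acc = 91*2+4 = 186
j=5: acc = 186*2+5 = 377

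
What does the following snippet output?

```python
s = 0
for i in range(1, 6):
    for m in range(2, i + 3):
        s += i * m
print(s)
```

280

i=1,m=2: s = 0+2 = 2
i=1,m=3: s = 2+3 = 5
i=2,m=2: s = 5+4 = 9
i=2,m=3: s = 9+6 = 15
i=2,m=4: s = 15+8 = 23
i=3,m=2: s = 23+6 = 29
i=3,m=3: s = 29+9 = 38
i=3,m=4: s = 38+12 = 50
i=3,m=5: s = 50+15 = 65
i=4,m=2: s = 65+8 = 73
i=4,m=3: s = 73+12 = 85
i=4,m=4: s = 85+16 = 101
i=4,m=5: s = 101+20 = 121
i=4,m=6: s = 121+24 = 145
i=5,m=2: s = 145+10 = 155
i=5,m=3: s = 155+15 = 170
i=5,m=4: s = 170+20 = 190
i=5,m=5: s = 190+25 = 215
i=5,m=6: s = 215+30 = 245
i=5,m=7: s = 245+35 = 280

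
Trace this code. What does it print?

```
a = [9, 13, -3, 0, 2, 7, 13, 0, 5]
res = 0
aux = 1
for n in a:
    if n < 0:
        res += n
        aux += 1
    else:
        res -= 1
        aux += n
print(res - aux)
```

n=9: not <0, res = 0-1 = -1; aux=10
n=13: not <0, res = (-1)-1 = -2; aux=23
n=-3: <0, res = (-2)+(-3) = -5; aux=24
n=0: not <0, res = (-5)-1 = -6; aux=24
n=2: not <0, res = (-6)-1 = -7; aux=26
n=7: not <0, res = (-7)-1 = -8; aux=33
n=13: not <0, res = (-8)-1 = -9; aux=46
n=0: not <0, res = (-9)-1 = -10; aux=46
n=5: not <0, res = (-10)-1 = -11; aux=51
res-aux = (-11)-51 = -62

-62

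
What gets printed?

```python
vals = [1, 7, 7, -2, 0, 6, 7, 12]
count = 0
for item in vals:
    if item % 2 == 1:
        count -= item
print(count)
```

-22

item=1: odd, count = 0-1 = -1
item=7: odd, count = (-1)-7 = -8
item=7: odd, count = (-8)-7 = -15
item=-2: not odd
item=0: not odd
item=6: not odd
item=7: odd, count = (-15)-7 = -22
item=12: not odd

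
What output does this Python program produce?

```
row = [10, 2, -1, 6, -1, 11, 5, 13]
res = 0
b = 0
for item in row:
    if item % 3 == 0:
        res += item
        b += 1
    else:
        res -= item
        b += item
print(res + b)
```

7

item=10: not %3==0, res = 0-10 = -10; b=10
item=2: not %3==0, res = (-10)-2 = -12; b=12
item=-1: not %3==0, res = (-12)-(-1) = -11; b=11
item=6: %3==0, res = (-11)+6 = -5; b=12
item=-1: not %3==0, res = (-5)-(-1) = -4; b=11
item=11: not %3==0, res = (-4)-11 = -15; b=22
item=5: not %3==0, res = (-15)-5 = -20; b=27
item=13: not %3==0, res = (-20)-13 = -33; b=40
res+b = (-33)+40 = 7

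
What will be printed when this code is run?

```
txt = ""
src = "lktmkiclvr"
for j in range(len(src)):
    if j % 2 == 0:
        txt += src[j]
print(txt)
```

j=0: add 'l' → 'l'
j=1: skip
j=2: add 't' → 'lt'
j=3: skip
j=4: add 'k' → 'ltk'
j=5: skip
j=6: add 'c' → 'ltkc'
j=7: skip
j=8: add 'v' → 'ltkcv'
j=9: skip

ltkcv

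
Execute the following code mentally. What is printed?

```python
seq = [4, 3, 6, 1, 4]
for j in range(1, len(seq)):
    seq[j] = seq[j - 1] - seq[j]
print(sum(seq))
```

j=1: seq[1] = 4-3 = 1 → [4, 1, 6, 1, 4]
j=2: seq[2] = 1-6 = -5 → [4, 1, -5, 1, 4]
j=3: seq[3] = (-5)-1 = -6 → [4, 1, -5, -6, 4]
j=4: seq[4] = (-6)-4 = -10 → [4, 1, -5, -6, -10]
sum = -16

-16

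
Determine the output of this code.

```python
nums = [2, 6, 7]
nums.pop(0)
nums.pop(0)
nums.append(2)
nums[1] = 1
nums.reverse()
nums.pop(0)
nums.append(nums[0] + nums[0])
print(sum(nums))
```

pop(0) removes 2 → [6, 7]
pop(0) removes 6 → [7]
append 2 → [7, 2]
nums[1] = 1 → [7, 1]
reverse → [1, 7]
pop(0) removes 1 → [7]
append nums[0]+nums[0] = 7+7 = 14 → [7, 14]
sum = 21

21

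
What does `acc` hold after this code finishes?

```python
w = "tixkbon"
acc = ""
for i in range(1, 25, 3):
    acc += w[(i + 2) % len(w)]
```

'knxoibtk'

i=1: add w[3]='k' → 'k'
i=4: add w[6]='n' → 'kn'
i=7: add w[2]='x' → 'knx'
i=10: add w[5]='o' → 'knxo'
i=13: add w[1]='i' → 'knxoi'
i=16: add w[4]='b' → 'knxoib'
i=19: add w[0]='t' → 'knxoibt'
i=22: add w[3]='k' → 'knxoibtk'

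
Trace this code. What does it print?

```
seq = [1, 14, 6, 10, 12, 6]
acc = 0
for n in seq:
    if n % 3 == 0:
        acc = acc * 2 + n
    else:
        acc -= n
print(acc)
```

n=1: not %3==0, acc = 0-1 = -1
n=14: not %3==0, acc = (-1)-14 = -15
n=6: %3==0, acc = (-15)*2+6 = -24
n=10: not %3==0, acc = (-24)-10 = -34
n=12: %3==0, acc = (-34)*2+12 = -56
n=6: %3==0, acc = (-56)*2+6 = -106

-106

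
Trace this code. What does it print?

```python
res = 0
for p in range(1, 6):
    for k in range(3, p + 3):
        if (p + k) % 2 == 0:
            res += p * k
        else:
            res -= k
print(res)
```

p=1,k=3: even sum, res = 0+3 = 3
p=2,k=3: odd sum, res = 3-3 = 0
p=2,k=4: even sum, res = 0+8 = 8
p=3,k=3: even sum, res = 8+9 = 17
p=3,k=4: odd sum, res = 17-4 = 13
p=3,k=5: even sum, res = 13+15 = 28
p=4,k=3: odd sum, res = 28-3 = 25
p=4,k=4: even sum, res = 25+16 = 41
p=4,k=5: odd sum, res = 41-5 = 36
p=4,k=6: even sum, res = 36+24 = 60
p=5,k=3: even sum, res = 60+15 = 75
p=5,k=4: odd sum, res = 75-4 = 71
p=5,k=5: even sum, res = 71+25 = 96
p=5,k=6: odd sum, res = 96-6 = 90
p=5,k=7: even sum, res = 90+35 = 125

125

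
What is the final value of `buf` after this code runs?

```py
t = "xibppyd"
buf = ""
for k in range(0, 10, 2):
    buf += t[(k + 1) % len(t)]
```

k=0: add t[1]='i' → 'i'
k=2: add t[3]='p' → 'ip'
k=4: add t[5]='y' → 'ipy'
k=6: add t[0]='x' → 'ipyx'
k=8: add t[2]='b' → 'ipyxb'

'ipyxb'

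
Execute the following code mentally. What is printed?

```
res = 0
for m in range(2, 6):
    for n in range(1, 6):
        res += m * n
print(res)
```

210

m=2,n=1: res = 0+2 = 2
m=2,n=2: res = 2+4 = 6
m=2,n=3: res = 6+6 = 12
m=2,n=4: res = 12+8 = 20
m=2,n=5: res = 20+10 = 30
m=3,n=1: res = 30+3 = 33
m=3,n=2: res = 33+6 = 39
m=3,n=3: res = 39+9 = 48
m=3,n=4: res = 48+12 = 60
m=3,n=5: res = 60+15 = 75
m=4,n=1: res = 75+4 = 79
m=4,n=2: res = 79+8 = 87
m=4,n=3: res = 87+12 = 99
m=4,n=4: res = 99+16 = 115
m=4,n=5: res = 115+20 = 135
m=5,n=1: res = 135+5 = 140
m=5,n=2: res = 140+10 = 150
m=5,n=3: res = 150+15 = 165
m=5,n=4: res = 165+20 = 185
m=5,n=5: res = 185+25 = 210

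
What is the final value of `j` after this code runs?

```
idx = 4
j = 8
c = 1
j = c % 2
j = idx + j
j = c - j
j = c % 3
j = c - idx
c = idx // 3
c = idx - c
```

j = 1%2 = 1
j = 4+1 = 5
j = 1-5 = -4
j = 1%3 = 1
j = 1-4 = -3
c = 4//3 = 1
c = 4-1 = 3

-3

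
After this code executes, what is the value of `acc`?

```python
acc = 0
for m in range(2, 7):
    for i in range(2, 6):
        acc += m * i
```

280

m=2,i=2: acc = 0+4 = 4
m=2,i=3: acc = 4+6 = 10
m=2,i=4: acc = 10+8 = 18
m=2,i=5: acc = 18+10 = 28
m=3,i=2: acc = 28+6 = 34
m=3,i=3: acc = 34+9 = 43
m=3,i=4: acc = 43+12 = 55
m=3,i=5: acc = 55+15 = 70
m=4,i=2: acc = 70+8 = 78
m=4,i=3: acc = 78+12 = 90
m=4,i=4: acc = 90+16 = 106
m=4,i=5: acc = 106+20 = 126
m=5,i=2: acc = 126+10 = 136
m=5,i=3: acc = 136+15 = 151
m=5,i=4: acc = 151+20 = 171
m=5,i=5: acc = 171+25 = 196
m=6,i=2: acc = 196+12 = 208
m=6,i=3: acc = 208+18 = 226
m=6,i=4: acc = 226+24 = 250
m=6,i=5: acc = 250+30 = 280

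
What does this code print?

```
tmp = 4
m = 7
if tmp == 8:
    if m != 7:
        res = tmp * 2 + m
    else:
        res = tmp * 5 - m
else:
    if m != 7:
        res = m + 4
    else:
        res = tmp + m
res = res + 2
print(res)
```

13

tmp=4, m=7
tmp == 8 is False; m != 7 is False
→ res = tmp + m = 11
res = 11+2 = 13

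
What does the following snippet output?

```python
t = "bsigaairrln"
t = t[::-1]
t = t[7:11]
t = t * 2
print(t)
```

gisbgisb

reverse → 'nlrriaagisb'
slice [7:11] → 'gisb'
repeat ×2 → 'gisbgisb'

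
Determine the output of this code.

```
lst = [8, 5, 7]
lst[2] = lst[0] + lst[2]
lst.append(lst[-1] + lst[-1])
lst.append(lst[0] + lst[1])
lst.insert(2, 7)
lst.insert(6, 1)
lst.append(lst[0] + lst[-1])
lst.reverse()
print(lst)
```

lst[2] = lst[0]+lst[2] = 8+7 = 15 → [8, 5, 15]
append lst[-1]+lst[-1] = 15+15 = 30 → [8, 5, 15, 30]
append lst[0]+lst[1] = 8+5 = 13 → [8, 5, 15, 30, 13]
insert 7 at 2 → [8, 5, 7, 15, 30, 13]
insert 1 at 6 → [8, 5, 7, 15, 30, 13, 1]
append lst[0]+lst[-1] = 8+1 = 9 → [8, 5, 7, 15, 30, 13, 1, 9]
reverse → [9, 1, 13, 30, 15, 7, 5, 8]

[9, 1, 13, 30, 15, 7, 5, 8]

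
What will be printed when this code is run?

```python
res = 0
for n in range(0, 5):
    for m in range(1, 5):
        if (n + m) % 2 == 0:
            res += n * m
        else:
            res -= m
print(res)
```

28

n=0,m=1: odd sum, res = 0-1 = -1
n=0,m=2: even sum, res = (-1)+0 = -1
n=0,m=3: odd sum, res = (-1)-3 = -4
n=0,m=4: even sum, res = (-4)+0 = -4
n=1,m=1: even sum, res = (-4)+1 = -3
n=1,m=2: odd sum, res = (-3)-2 = -5
n=1,m=3: even sum, res = (-5)+3 = -2
n=1,m=4: odd sum, res = (-2)-4 = -6
n=2,m=1: odd sum, res = (-6)-1 = -7
n=2,m=2: even sum, res = (-7)+4 = -3
n=2,m=3: odd sum, res = (-3)-3 = -6
n=2,m=4: even sum, res = (-6)+8 = 2
n=3,m=1: even sum, res = 2+3 = 5
n=3,m=2: odd sum, res = 5-2 = 3
n=3,m=3: even sum, res = 3+9 = 12
n=3,m=4: odd sum, res = 12-4 = 8
n=4,m=1: odd sum, res = 8-1 = 7
n=4,m=2: even sum, res = 7+8 = 15
n=4,m=3: odd sum, res = 15-3 = 12
n=4,m=4: even sum, res = 12+16 = 28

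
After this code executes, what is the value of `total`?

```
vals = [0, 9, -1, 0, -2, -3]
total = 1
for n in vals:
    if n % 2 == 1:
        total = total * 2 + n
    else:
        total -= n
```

n=0: not odd, total = 1-0 = 1
n=9: odd, total = 1*2+9 = 11
n=-1: odd, total = 11*2+(-1) = 21
n=0: not odd, total = 21-0 = 21
n=-2: not odd, total = 21-(-2) = 23
n=-3: odd, total = 23*2+(-3) = 43

43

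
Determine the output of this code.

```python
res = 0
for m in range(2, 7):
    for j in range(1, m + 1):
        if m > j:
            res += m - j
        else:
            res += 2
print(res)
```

m=2,j=1: 2>1, res = 0+1 = 1
m=2,j=2: not 2>2, res = 1+2 = 3
m=3,j=1: 3>1, res = 3+2 = 5
m=3,j=2: 3>2, res = 5+1 = 6
m=3,j=3: not 3>3, res = 6+2 = 8
m=4,j=1: 4>1, res = 8+3 = 11
m=4,j=2: 4>2, res = 11+2 = 13
m=4,j=3: 4>3, res = 13+1 = 14
m=4,j=4: not 4>4, res = 14+2 = 16
m=5,j=1: 5>1, res = 16+4 = 20
m=5,j=2: 5>2, res = 20+3 = 23
m=5,j=3: 5>3, res = 23+2 = 25
m=5,j=4: 5>4, res = 25+1 = 26
m=5,j=5: not 5>5, res = 26+2 = 28
m=6,j=1: 6>1, res = 28+5 = 33
m=6,j=2: 6>2, res = 33+4 = 37
m=6,j=3: 6>3, res = 37+3 = 40
m=6,j=4: 6>4, res = 40+2 = 42
m=6,j=5: 6>5, res = 42+1 = 43
m=6,j=6: not 6>6, res = 43+2 = 45

45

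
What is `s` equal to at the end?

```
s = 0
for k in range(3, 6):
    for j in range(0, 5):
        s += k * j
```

120

k=3,j=0: s = 0+0 = 0
k=3,j=1: s = 0+3 = 3
k=3,j=2: s = 3+6 = 9
k=3,j=3: s = 9+9 = 18
k=3,j=4: s = 18+12 = 30
k=4,j=0: s = 30+0 = 30
k=4,j=1: s = 30+4 = 34
k=4,j=2: s = 34+8 = 42
k=4,j=3: s = 42+12 = 54
k=4,j=4: s = 54+16 = 70
k=5,j=0: s = 70+0 = 70
k=5,j=1: s = 70+5 = 75
k=5,j=2: s = 75+10 = 85
k=5,j=3: s = 85+15 = 100
k=5,j=4: s = 100+20 = 120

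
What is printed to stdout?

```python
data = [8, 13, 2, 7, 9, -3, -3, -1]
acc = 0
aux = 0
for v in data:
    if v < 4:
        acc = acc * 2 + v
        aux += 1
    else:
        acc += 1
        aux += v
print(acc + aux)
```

86

v=8: not <4, acc = 0+1 = 1; aux=8
v=13: not <4, acc = 1+1 = 2; aux=21
v=2: <4, acc = 2*2+2 = 6; aux=22
v=7: not <4, acc = 6+1 = 7; aux=29
v=9: not <4, acc = 7+1 = 8; aux=38
v=-3: <4, acc = 8*2+(-3) = 13; aux=39
v=-3: <4, acc = 13*2+(-3) = 23; aux=40
v=-1: <4, acc = 23*2+(-1) = 45; aux=41
acc+aux = 45+41 = 86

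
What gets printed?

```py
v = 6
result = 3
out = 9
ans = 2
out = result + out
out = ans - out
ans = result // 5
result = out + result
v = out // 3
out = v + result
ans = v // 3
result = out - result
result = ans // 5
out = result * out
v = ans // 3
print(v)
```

out = 3+9 = 12
out = 2-12 = -10
ans = 3//5 = 0
result = (-10)+3 = -7
v = (-10)//3 = -4
out = (-4)+(-7) = -11
ans = (-4)//3 = -2
result = (-11)-(-7) = -4
result = (-2)//5 = -1
out = (-1)*(-11) = 11
v = (-2)//3 = -1

-1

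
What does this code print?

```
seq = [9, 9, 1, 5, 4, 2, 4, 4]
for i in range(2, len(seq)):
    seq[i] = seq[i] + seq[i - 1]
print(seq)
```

[9, 9, 10, 15, 19, 21, 25, 29]

i=2: seq[2] = 1+9 = 10 → [9, 9, 10, 5, 4, 2, 4, 4]
i=3: seq[3] = 5+10 = 15 → [9, 9, 10, 15, 4, 2, 4, 4]
i=4: seq[4] = 4+15 = 19 → [9, 9, 10, 15, 19, 2, 4, 4]
i=5: seq[5] = 2+19 = 21 → [9, 9, 10, 15, 19, 21, 4, 4]
i=6: seq[6] = 4+21 = 25 → [9, 9, 10, 15, 19, 21, 25, 4]
i=7: seq[7] = 4+25 = 29 → [9, 9, 10, 15, 19, 21, 25, 29]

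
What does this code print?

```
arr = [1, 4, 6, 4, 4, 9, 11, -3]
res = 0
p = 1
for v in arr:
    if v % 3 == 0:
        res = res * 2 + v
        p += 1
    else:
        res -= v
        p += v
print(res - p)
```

v=1: not %3==0, res = 0-1 = -1; p=2
v=4: not %3==0, res = (-1)-4 = -5; p=6
v=6: %3==0, res = (-5)*2+6 = -4; p=7
v=4: not %3==0, res = (-4)-4 = -8; p=11
v=4: not %3==0, res = (-8)-4 = -12; p=15
v=9: %3==0, res = (-12)*2+9 = -15; p=16
v=11: not %3==0, res = (-15)-11 = -26; p=27
v=-3: %3==0, res = (-26)*2+(-3) = -55; p=28
res-p = (-55)-28 = -83

-83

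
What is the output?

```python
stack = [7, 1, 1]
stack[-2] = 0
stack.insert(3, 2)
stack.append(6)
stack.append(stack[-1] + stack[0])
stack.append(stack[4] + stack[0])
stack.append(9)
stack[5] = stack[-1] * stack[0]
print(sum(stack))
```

stack[-2] = 0 → [7, 0, 1]
insert 2 at 3 → [7, 0, 1, 2]
append 6 → [7, 0, 1, 2, 6]
append stack[-1]+stack[0] = 6+7 = 13 → [7, 0, 1, 2, 6, 13]
append stack[4]+stack[0] = 6+7 = 13 → [7, 0, 1, 2, 6, 13, 13]
append 9 → [7, 0, 1, 2, 6, 13, 13, 9]
stack[5] = stack[-1]*stack[0] = 9*7 = 63 → [7, 0, 1, 2, 6, 63, 13, 9]
sum = 101

101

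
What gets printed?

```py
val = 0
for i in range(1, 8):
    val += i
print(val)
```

i=1: val = 0+1 = 1
i=2: val = 1+2 = 3
i=3: val = 3+3 = 6
i=4: val = 6+4 = 10
i=5: val = 10+5 = 15
i=6: val = 15+6 = 21
i=7: val = 21+7 = 28

28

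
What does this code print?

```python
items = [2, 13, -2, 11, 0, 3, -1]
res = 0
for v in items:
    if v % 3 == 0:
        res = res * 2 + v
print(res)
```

3

v=2: not %3==0
v=13: not %3==0
v=-2: not %3==0
v=11: not %3==0
v=0: %3==0, res = 0*2+0 = 0
v=3: %3==0, res = 0*2+3 = 3
v=-1: not %3==0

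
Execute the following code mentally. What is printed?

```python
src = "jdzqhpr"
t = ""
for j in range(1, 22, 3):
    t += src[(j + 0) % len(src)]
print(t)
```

j=1: add src[1]='d' → 'd'
j=4: add src[4]='h' → 'dh'
j=7: add src[0]='j' → 'dhj'
j=10: add src[3]='q' → 'dhjq'
j=13: add src[6]='r' → 'dhjqr'
j=16: add src[2]='z' → 'dhjqrz'
j=19: add src[5]='p' → 'dhjqrzp'

dhjqrzp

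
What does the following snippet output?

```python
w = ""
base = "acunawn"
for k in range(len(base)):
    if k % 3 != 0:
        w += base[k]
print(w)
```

k=0: skip
k=1: add 'c' → 'c'
k=2: add 'u' → 'cu'
k=3: skip
k=4: add 'a' → 'cua'
k=5: add 'w' → 'cuaw'
k=6: skip

cuaw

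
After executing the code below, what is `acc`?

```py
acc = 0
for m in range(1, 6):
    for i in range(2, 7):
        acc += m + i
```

m=1,i=2: acc = 0+3 = 3
m=1,i=3: acc = 3+4 = 7
m=1,i=4: acc = 7+5 = 12
m=1,i=5: acc = 12+6 = 18
m=1,i=6: acc = 18+7 = 25
m=2,i=2: acc = 25+4 = 29
m=2,i=3: acc = 29+5 = 34
m=2,i=4: acc = 34+6 = 40
m=2,i=5: acc = 40+7 = 47
m=2,i=6: acc = 47+8 = 55
m=3,i=2: acc = 55+5 = 60
m=3,i=3: acc = 60+6 = 66
m=3,i=4: acc = 66+7 = 73
m=3,i=5: acc = 73+8 = 81
m=3,i=6: acc = 81+9 = 90
m=4,i=2: acc = 90+6 = 96
m=4,i=3: acc = 96+7 = 103
m=4,i=4: acc = 103+8 = 111
m=4,i=5: acc = 111+9 = 120
m=4,i=6: acc = 120+10 = 130
m=5,i=2: acc = 130+7 = 137
m=5,i=3: acc = 137+8 = 145
m=5,i=4: acc = 145+9 = 154
m=5,i=5: acc = 154+10 = 164
m=5,i=6: acc = 164+11 = 175

175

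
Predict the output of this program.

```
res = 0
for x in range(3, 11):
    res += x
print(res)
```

52

x=3: res = 0+3 = 3
x=4: res = 3+4 = 7
x=5: res = 7+5 = 12
x=6: res = 12+6 = 18
x=7: res = 18+7 = 25
x=8: res = 25+8 = 33
x=9: res = 33+9 = 42
x=10: res = 42+10 = 52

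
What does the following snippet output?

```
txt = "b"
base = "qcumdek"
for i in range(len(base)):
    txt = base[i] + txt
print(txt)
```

i=0: prepend 'q' → 'qb'
i=1: prepend 'c' → 'cqb'
i=2: prepend 'u' → 'ucqb'
i=3: prepend 'm' → 'mucqb'
i=4: prepend 'd' → 'dmucqb'
i=5: prepend 'e' → 'edmucqb'
i=6: prepend 'k' → 'kedmucqb'

kedmucqb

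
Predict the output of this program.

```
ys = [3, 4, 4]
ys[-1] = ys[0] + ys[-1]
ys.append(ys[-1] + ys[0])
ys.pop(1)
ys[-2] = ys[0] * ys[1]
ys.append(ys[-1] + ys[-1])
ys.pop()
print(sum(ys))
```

34

ys[-1] = ys[0]+ys[-1] = 3+4 = 7 → [3, 4, 7]
append ys[-1]+ys[0] = 7+3 = 10 → [3, 4, 7, 10]
pop(1) removes 4 → [3, 7, 10]
ys[-2] = ys[0]*ys[1] = 3*7 = 21 → [3, 21, 10]
append ys[-1]+ys[-1] = 10+10 = 20 → [3, 21, 10, 20]
pop() removes 20 → [3, 21, 10]
sum = 34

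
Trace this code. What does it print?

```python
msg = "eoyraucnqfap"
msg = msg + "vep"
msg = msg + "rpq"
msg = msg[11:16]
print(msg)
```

pvepr

+ 'vep' → 'eoyraucnqfapvep'
+ 'rpq' → 'eoyraucnqfapveprpq'
slice [11:16] → 'pvepr'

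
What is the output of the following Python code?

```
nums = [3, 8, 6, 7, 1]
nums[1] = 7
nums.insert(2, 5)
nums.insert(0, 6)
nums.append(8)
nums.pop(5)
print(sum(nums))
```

36

nums[1] = 7 → [3, 7, 6, 7, 1]
insert 5 at 2 → [3, 7, 5, 6, 7, 1]
insert 6 at 0 → [6, 3, 7, 5, 6, 7, 1]
append 8 → [6, 3, 7, 5, 6, 7, 1, 8]
pop(5) removes 7 → [6, 3, 7, 5, 6, 1, 8]
sum = 36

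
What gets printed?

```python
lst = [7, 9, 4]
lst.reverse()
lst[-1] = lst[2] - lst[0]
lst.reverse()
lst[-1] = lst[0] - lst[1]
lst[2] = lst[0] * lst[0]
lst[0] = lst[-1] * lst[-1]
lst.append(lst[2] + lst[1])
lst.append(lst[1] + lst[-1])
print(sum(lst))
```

144

reverse → [4, 9, 7]
lst[-1] = lst[2]-lst[0] = 7-4 = 3 → [4, 9, 3]
reverse → [3, 9, 4]
lst[-1] = lst[0]-lst[1] = 3-9 = -6 → [3, 9, -6]
lst[2] = lst[0]*lst[0] = 3*3 = 9 → [3, 9, 9]
lst[0] = lst[-1]*lst[-1] = 9*9 = 81 → [81, 9, 9]
append lst[2]+lst[1] = 9+9 = 18 → [81, 9, 9, 18]
append lst[1]+lst[-1] = 9+18 = 27 → [81, 9, 9, 18, 27]
sum = 144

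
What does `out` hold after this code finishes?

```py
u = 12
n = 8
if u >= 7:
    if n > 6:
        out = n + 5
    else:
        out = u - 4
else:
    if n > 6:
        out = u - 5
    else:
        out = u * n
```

u=12, n=8
u >= 7 is True; n > 6 is True
→ out = n + 5 = 13

13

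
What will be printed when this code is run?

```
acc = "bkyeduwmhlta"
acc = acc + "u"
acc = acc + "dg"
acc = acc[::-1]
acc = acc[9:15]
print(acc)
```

udeykb

+ 'u' → 'bkyeduwmhltau'
+ 'dg' → 'bkyeduwmhltaudg'
reverse → 'gduatlhmwudeykb'
slice [9:15] → 'udeykb'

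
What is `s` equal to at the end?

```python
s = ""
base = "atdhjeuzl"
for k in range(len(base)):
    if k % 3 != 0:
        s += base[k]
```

'tdjezl'

k=0: skip
k=1: add 't' → 't'
k=2: add 'd' → 'td'
k=3: skip
k=4: add 'j' → 'tdj'
k=5: add 'e' → 'tdje'
k=6: skip
k=7: add 'z' → 'tdjez'
k=8: add 'l' → 'tdjezl'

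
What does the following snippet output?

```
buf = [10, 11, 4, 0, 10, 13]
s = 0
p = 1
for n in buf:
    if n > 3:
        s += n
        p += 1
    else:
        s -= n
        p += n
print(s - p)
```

42

n=10: >3, s = 0+10 = 10; p=2
n=11: >3, s = 10+11 = 21; p=3
n=4: >3, s = 21+4 = 25; p=4
n=0: not >3, s = 25-0 = 25; p=4
n=10: >3, s = 25+10 = 35; p=5
n=13: >3, s = 35+13 = 48; p=6
s-p = 48-6 = 42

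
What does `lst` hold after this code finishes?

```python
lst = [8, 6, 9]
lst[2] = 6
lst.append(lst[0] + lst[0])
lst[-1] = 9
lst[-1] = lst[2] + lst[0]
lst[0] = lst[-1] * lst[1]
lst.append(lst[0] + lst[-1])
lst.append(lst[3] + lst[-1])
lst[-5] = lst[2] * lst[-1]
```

[84, 672, 6, 14, 98, 112]

lst[2] = 6 → [8, 6, 6]
append lst[0]+lst[0] = 8+8 = 16 → [8, 6, 6, 16]
lst[-1] = 9 → [8, 6, 6, 9]
lst[-1] = lst[2]+lst[0] = 6+8 = 14 → [8, 6, 6, 14]
lst[0] = lst[-1]*lst[1] = 14*6 = 84 → [84, 6, 6, 14]
append lst[0]+lst[-1] = 84+14 = 98 → [84, 6, 6, 14, 98]
append lst[3]+lst[-1] = 14+98 = 112 → [84, 6, 6, 14, 98, 112]
lst[-5] = lst[2]*lst[-1] = 6*112 = 672 → [84, 672, 6, 14, 98, 112]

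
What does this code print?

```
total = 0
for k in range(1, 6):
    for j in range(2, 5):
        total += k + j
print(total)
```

k=1,j=2: total = 0+3 = 3
k=1,j=3: total = 3+4 = 7
k=1,j=4: total = 7+5 = 12
k=2,j=2: total = 12+4 = 16
k=2,j=3: total = 16+5 = 21
k=2,j=4: total = 21+6 = 27
k=3,j=2: total = 27+5 = 32
k=3,j=3: total = 32+6 = 38
k=3,j=4: total = 38+7 = 45
k=4,j=2: total = 45+6 = 51
k=4,j=3: total = 51+7 = 58
k=4,j=4: total = 58+8 = 66
k=5,j=2: total = 66+7 = 73
k=5,j=3: total = 73+8 = 81
k=5,j=4: total = 81+9 = 90

90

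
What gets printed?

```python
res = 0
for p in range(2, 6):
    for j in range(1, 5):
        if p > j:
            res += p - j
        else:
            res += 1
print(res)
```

26

p=2,j=1: 2>1, res = 0+1 = 1
p=2,j=2: not 2>2, res = 1+1 = 2
p=2,j=3: not 2>3, res = 2+1 = 3
p=2,j=4: not 2>4, res = 3+1 = 4
p=3,j=1: 3>1, res = 4+2 = 6
p=3,j=2: 3>2, res = 6+1 = 7
p=3,j=3: not 3>3, res = 7+1 = 8
p=3,j=4: not 3>4, res = 8+1 = 9
p=4,j=1: 4>1, res = 9+3 = 12
p=4,j=2: 4>2, res = 12+2 = 14
p=4,j=3: 4>3, res = 14+1 = 15
p=4,j=4: not 4>4, res = 15+1 = 16
p=5,j=1: 5>1, res = 16+4 = 20
p=5,j=2: 5>2, res = 20+3 = 23
p=5,j=3: 5>3, res = 23+2 = 25
p=5,j=4: 5>4, res = 25+1 = 26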